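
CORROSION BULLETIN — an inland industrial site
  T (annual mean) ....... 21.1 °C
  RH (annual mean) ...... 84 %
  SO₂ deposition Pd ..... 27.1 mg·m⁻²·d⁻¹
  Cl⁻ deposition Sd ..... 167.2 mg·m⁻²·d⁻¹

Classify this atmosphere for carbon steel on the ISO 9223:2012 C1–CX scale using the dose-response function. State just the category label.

C5

carbon steel: T>10 °C ⇒ hinge -0.054·(21.1−10) = -0.5994
  SO₂ term: 1.77·27.1^0.52·exp(0.02·84-0.5994) = 29
  Cl⁻ term: 0.102·167.2^0.62·exp(0.033·84+0.04·21.1) = 90.66
  r_corr = 29 + 90.66 = 119.7 μm/a
ISO 9223 Table 2 (carbon steel): 80 < 120 ≤ 200 μm/a ⇒ C5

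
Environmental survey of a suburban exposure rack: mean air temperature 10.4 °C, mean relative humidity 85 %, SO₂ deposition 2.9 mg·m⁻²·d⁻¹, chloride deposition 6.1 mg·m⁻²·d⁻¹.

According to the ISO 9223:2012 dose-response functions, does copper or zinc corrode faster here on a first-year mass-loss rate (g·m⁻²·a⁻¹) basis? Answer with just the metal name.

copper

copper: temperature factor f = -0.080·(0.4) = -0.0320
  sulphur-dioxide contribution → 1.02 μm/a
  chloride contribution → 0.593 μm/a
  ⇒ r_corr(copper) = 1.613 μm/a
  mass loss = 1.613 μm/a × 8.96 g/cm³ = 14.45 g·m⁻²·a⁻¹
zinc: temperature factor f = -0.071·(0.4) = -0.0284
  sulphur-dioxide contribution → 0.9995 μm/a
  chloride contribution → 0.2344 μm/a
  total first-year rate 1.234 μm/a
  mass loss = 1.234 μm/a × 7.14 g/cm³ = 8.81 g·m⁻²·a⁻¹
Ordering by g·m⁻²·a⁻¹: copper (14.5) > zinc (8.81)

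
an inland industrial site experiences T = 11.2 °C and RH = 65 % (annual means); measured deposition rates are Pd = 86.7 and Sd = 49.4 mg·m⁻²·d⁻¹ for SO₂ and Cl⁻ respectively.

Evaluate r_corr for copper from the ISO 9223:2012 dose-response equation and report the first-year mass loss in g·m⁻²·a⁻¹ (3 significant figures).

r_corr = 11.1 g·m⁻²·a⁻¹

copper: temperature factor f = -0.080·(1.2) = -0.0960
  Pd branch = 0.0053·Pd^0.26·e^(0.059·RH+f) = 0.7112 μm/a
  Cl⁻ term: 0.01025·49.4^0.27·exp(0.036·65+0.049·11.2) = 0.528
  sum: 0.7112 + 0.528 → r_corr = 1.239 μm/a
Convert to mass loss: 1.239 μm/a × 8.96 g/cm³ = 11.1 g·m⁻²·a⁻¹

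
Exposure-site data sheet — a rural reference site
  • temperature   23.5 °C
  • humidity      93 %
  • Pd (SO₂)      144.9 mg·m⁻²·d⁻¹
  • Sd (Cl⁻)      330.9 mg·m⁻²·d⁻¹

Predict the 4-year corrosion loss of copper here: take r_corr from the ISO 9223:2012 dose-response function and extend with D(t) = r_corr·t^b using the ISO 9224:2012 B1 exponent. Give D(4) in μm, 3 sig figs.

D(4) = 15.1 μm

copper: T>10 °C ⇒ hinge -0.080·(23.5−10) = -1.0800
  sulphur-dioxide contribution → 1.585 μm/a
  chloride contribution → 4.417 μm/a
  ⇒ r_corr(copper) = 6.002 μm/a
Long-term exponent b (ISO 9224 Table 2, B1) = 0.667
  D(4) = 6.002 × 4^0.667 = 6.002 × 2.521 = 15.13 μm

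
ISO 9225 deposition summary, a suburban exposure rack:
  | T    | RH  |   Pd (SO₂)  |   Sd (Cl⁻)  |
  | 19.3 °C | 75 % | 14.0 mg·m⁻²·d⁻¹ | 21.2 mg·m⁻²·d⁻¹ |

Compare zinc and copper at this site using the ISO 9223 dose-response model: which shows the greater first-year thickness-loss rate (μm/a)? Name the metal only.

zinc: temperature factor f = -0.071·(9.3) = -0.6603
  sulphur-dioxide contribution → 0.6706 μm/a
  chloride contribution → 0.9377 μm/a
  total first-year rate 1.608 μm/a
copper: T>10 °C ⇒ hinge -0.080·(19.3−10) = -0.7440
  sulphur-dioxide contribution → 0.4177 μm/a
  chloride contribution → 0.8957 μm/a
  total first-year rate 1.313 μm/a
Ordering by μm/a: zinc (1.61) > copper (1.31)

zinc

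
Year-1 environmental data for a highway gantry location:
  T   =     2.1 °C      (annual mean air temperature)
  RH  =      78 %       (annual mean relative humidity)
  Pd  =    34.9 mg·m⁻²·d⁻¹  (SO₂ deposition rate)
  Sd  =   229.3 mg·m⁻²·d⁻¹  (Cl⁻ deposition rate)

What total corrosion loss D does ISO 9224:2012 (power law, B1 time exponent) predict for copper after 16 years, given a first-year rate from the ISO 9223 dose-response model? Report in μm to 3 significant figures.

copper: f(T) = +0.126·(T−10) [T≤10 °C] = -0.9954
  Pd branch = 0.0053·Pd^0.26·e^(0.059·RH+f) = 0.4917 μm/a
  Cl⁻ term: 0.01025·229.3^0.27·exp(0.036·78+0.049·2.1) = 0.817
  sum: 0.4917 + 0.817 → r_corr = 1.309 μm/a
Long-term exponent b (ISO 9224 Table 2, B1) = 0.667
  D(16) = 1.309 × 16^0.667 = 1.309 × 6.355 = 8.318 μm

D(16) = 8.32 μm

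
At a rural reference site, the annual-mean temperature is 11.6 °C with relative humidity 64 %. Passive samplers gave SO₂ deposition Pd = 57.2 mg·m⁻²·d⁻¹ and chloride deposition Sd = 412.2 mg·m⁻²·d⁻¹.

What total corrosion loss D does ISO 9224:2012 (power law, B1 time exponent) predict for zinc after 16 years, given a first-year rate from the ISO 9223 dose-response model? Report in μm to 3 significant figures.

zinc: T>10 °C ⇒ hinge -0.071·(11.6−10) = -0.1136
  Pd branch = 0.0129·Pd^0.44·e^(0.046·RH+f) = 1.297 μm/a
  Sd branch = 0.0175·Sd^0.57·e^(0.008·RH+0.085·T) = 2.422 μm/a
  r_corr = 1.297 + 2.422 = 3.72 μm/a
Power-law: D(16) = r_corr · 16^0.813
  D(16) = 3.72 × 16^0.813 = 3.72 × 9.527 = 35.44 μm

D(16) = 35.4 μm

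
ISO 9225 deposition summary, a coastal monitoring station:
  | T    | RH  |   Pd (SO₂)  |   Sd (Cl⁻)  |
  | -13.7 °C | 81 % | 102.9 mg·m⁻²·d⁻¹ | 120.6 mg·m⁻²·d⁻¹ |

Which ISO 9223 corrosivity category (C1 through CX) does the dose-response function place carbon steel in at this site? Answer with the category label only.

C2

carbon steel: temperature factor f = +0.150·(-23.7) = -3.5550
  SO₂ term: 1.77·102.9^0.52·exp(0.02·81-3.5550) = 2.845
  Cl⁻ term: 0.102·120.6^0.62·exp(0.033·81+0.04·-13.7) = 16.67
  sum: 2.845 + 16.67 → r_corr = 19.51 μm/a
ISO 9223 Table 2 (carbon steel): 1.3 < 19.5 ≤ 25 μm/a ⇒ C2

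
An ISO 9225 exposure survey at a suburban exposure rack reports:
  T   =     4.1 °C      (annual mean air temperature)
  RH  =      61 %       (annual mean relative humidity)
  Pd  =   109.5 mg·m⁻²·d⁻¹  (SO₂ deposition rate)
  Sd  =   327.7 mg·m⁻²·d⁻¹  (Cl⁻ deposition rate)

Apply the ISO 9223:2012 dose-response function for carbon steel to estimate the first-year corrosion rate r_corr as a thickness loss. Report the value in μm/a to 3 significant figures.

carbon steel: temperature factor f = +0.150·(-5.9) = -0.8850
  SO₂ term: 1.77·109.5^0.52·exp(0.02·61-0.8850) = 28.44
  Cl⁻ term: 0.102·327.7^0.62·exp(0.033·61+0.04·4.1) = 32.63
  r_corr = 28.44 + 32.63 = 61.07 μm/a

r_corr = 61.1 μm/a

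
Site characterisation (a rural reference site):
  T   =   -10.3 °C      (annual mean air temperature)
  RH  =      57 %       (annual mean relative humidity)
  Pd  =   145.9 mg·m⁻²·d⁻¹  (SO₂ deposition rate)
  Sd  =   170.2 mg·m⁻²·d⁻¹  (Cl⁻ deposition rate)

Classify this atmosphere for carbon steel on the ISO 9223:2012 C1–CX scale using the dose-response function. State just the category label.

carbon steel: temperature factor f = +0.150·(-20.3) = -3.0450
  Pd branch = 1.77·Pd^0.52·e^(0.02·RH+f) = 3.515 μm/a
  Cl⁻ term: 0.102·170.2^0.62·exp(0.033·57+0.04·-10.3) = 10.71
  r_corr = 3.515 + 10.71 = 14.22 μm/a
14.2 μm/a falls in (1.3, 25] for carbon steel → category C2

C2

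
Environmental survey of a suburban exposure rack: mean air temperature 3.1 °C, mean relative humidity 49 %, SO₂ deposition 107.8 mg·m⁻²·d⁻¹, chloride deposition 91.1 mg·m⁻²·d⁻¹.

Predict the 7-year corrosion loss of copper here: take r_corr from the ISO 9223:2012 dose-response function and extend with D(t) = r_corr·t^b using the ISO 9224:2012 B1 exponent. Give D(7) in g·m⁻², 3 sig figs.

copper: temperature factor f = +0.126·(-6.9) = -0.8694
  SO₂ term: 0.0053·107.8^0.26·exp(0.059·49-0.8694) = 0.1351
  Cl⁻ term: 0.01025·91.1^0.27·exp(0.036·49+0.049·3.1) = 0.2354
  r_corr = 0.1351 + 0.2354 = 0.3706 μm/a
ISO 9224: D(t) = r_corr · t^b with b = 0.667 (copper, B1)
  D(7) = 0.3706 × 7^0.667 = 0.3706 × 3.662 = 1.357 μm
  Mass loss = 1.357 μm × 8.96 g/cm³ = 12.16 g·m⁻²

D(7) = 12.2 g·m⁻²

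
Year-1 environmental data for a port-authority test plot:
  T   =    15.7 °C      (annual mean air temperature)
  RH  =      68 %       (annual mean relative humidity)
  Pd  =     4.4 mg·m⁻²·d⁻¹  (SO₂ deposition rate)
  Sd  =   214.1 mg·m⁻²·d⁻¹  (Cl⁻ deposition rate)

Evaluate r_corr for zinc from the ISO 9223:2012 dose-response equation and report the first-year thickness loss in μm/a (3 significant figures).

zinc: temperature factor f = -0.071·(5.7) = -0.4047
  SO₂ term: 0.0129·4.4^0.44·exp(0.046·68-0.4047) = 0.3771
  Cl⁻ term: 0.0175·214.1^0.57·exp(0.008·68+0.085·15.7) = 2.44
  sum: 0.3771 + 2.44 → r_corr = 2.817 μm/a

r_corr = 2.82 μm/a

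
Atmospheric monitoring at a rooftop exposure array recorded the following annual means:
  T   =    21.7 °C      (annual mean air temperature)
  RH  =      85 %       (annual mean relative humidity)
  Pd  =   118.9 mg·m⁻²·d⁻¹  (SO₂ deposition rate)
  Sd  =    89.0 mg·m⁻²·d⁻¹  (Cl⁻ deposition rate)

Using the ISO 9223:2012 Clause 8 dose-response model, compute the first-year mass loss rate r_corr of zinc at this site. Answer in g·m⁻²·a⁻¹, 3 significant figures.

r_corr = 36.5 g·m⁻²·a⁻¹

zinc: temperature factor f = -0.071·(11.7) = -0.8307
  sulphur-dioxide contribution → 2.296 μm/a
  chloride contribution → 2.822 μm/a
  ⇒ r_corr(zinc) = 5.118 μm/a
Convert to mass loss: 5.118 μm/a × 7.14 g/cm³ = 36.54 g·m⁻²·a⁻¹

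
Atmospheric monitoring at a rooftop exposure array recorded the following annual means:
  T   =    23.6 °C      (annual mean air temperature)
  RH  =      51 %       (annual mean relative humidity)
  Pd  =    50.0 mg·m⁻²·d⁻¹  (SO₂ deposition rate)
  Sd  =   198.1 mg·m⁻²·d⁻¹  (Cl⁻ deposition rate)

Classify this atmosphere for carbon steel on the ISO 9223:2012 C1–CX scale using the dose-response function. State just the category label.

C4

carbon steel: f(T) = -0.054·(T−10) [T>10 °C] = -0.7344
  Pd branch = 1.77·Pd^0.52·e^(0.02·RH+f) = 18.01 μm/a
  Sd branch = 0.102·Sd^0.62·e^(0.033·RH+0.04·T) = 37.46 μm/a
  sum: 18.01 + 37.46 → r_corr = 55.47 μm/a
Category bounds: 50…80 μm/a bracket r_corr ⇒ C4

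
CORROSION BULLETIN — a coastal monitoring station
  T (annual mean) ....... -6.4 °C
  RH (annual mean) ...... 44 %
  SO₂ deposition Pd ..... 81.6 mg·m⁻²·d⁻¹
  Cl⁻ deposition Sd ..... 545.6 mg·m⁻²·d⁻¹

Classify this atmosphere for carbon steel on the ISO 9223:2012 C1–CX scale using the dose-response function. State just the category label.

carbon steel: T≤10 °C ⇒ hinge +0.150·(-6.4−10) = -2.4600
  sulphur-dioxide contribution → 3.596 μm/a
  chloride contribution → 16.78 μm/a
  total first-year rate 20.38 μm/a
Category bounds: 1.3…25 μm/a bracket r_corr ⇒ C2

C2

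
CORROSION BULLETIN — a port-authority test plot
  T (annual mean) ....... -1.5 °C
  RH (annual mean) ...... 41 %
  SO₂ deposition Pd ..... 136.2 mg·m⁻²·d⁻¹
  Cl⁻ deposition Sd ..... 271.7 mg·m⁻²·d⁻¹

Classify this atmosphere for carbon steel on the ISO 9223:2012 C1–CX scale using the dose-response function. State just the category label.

carbon steel: f(T) = +0.150·(T−10) [T≤10 °C] = -1.7250
  Pd branch = 1.77·Pd^0.52·e^(0.02·RH+f) = 9.22 μm/a
  Sd branch = 0.102·Sd^0.62·e^(0.033·RH+0.04·T) = 12 μm/a
  r_corr = 9.22 + 12 = 21.22 μm/a
Category bounds: 1.3…25 μm/a bracket r_corr ⇒ C2

C2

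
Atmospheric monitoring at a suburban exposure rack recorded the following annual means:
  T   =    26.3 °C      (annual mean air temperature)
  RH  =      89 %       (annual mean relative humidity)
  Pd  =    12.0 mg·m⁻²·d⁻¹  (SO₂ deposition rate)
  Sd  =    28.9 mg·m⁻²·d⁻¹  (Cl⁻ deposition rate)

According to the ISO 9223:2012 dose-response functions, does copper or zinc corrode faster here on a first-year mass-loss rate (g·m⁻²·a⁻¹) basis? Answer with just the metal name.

copper

copper: T>10 °C ⇒ hinge -0.080·(26.3−10) = -1.3040
  Pd branch = 0.0053·Pd^0.26·e^(0.059·RH+f) = 0.5236 μm/a
  Cl⁻ term: 0.01025·28.9^0.27·exp(0.036·89+0.049·26.3) = 2.272
  r_corr = 0.5236 + 2.272 = 2.795 μm/a
  mass loss = 2.795 μm/a × 8.96 g/cm³ = 25.04 g·m⁻²·a⁻¹
zinc: temperature factor f = -0.071·(16.3) = -1.1573
  SO₂ term: 0.0129·12.0^0.44·exp(0.046·89-1.1573) = 0.7258
  Sd branch = 0.0175·Sd^0.57·e^(0.008·RH+0.085·T) = 2.269 μm/a
  sum: 0.7258 + 2.269 → r_corr = 2.995 μm/a
  mass loss = 2.995 μm/a × 7.14 g/cm³ = 21.38 g·m⁻²·a⁻¹
Ordering by g·m⁻²·a⁻¹: copper (25) > zinc (21.4)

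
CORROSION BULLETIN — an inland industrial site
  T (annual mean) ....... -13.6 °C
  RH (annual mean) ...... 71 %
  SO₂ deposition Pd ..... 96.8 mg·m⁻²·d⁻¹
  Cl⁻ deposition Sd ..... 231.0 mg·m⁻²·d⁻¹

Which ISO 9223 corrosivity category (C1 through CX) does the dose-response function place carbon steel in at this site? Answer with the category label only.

carbon steel: temperature factor f = +0.150·(-23.6) = -3.5400
  Pd branch = 1.77·Pd^0.52·e^(0.02·RH+f) = 2.29 μm/a
  Sd branch = 0.102·Sd^0.62·e^(0.033·RH+0.04·T) = 18 μm/a
  sum: 2.29 + 18 → r_corr = 20.29 μm/a
20.3 μm/a falls in (1.3, 25] for carbon steel → category C2

C2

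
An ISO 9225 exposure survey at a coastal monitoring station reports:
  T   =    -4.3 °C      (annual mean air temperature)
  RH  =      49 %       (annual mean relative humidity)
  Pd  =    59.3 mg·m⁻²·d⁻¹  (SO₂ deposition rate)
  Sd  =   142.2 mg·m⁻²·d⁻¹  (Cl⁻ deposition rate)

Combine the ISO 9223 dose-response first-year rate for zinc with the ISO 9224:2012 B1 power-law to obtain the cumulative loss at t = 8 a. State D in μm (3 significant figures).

zinc: f(T) = +0.038·(T−10) [T≤10 °C] = -0.5434
  SO₂ term: 0.0129·59.3^0.44·exp(0.046·49-0.5434) = 0.4302
  Sd branch = 0.0175·Sd^0.57·e^(0.008·RH+0.085·T) = 0.3032 μm/a
  sum: 0.4302 + 0.3032 → r_corr = 0.7333 μm/a
Long-term exponent b (ISO 9224 Table 2, B1) = 0.813
  D(8) = 0.7333 × 8^0.813 = 0.7333 × 5.423 = 3.977 μm

D(8) = 3.98 μm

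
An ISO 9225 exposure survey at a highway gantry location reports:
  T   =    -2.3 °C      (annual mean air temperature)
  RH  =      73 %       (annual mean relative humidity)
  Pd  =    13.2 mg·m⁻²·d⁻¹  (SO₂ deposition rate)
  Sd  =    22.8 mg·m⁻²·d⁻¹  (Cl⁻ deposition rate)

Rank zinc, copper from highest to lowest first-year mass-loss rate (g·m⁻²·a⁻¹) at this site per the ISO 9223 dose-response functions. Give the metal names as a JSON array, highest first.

zinc: f(T) = +0.038·(T−10) [T≤10 °C] = -0.4674
  sulphur-dioxide contribution → 0.7228 μm/a
  chloride contribution → 0.1534 μm/a
  ⇒ r_corr(zinc) = 0.8762 μm/a
  mass loss = 0.8762 μm/a × 7.14 g/cm³ = 6.256 g·m⁻²·a⁻¹
copper: T≤10 °C ⇒ hinge +0.126·(-2.3−10) = -1.5498
  sulphur-dioxide contribution → 0.1633 μm/a
  chloride contribution → 0.2949 μm/a
  ⇒ r_corr(copper) = 0.4583 μm/a
  mass loss = 0.4583 μm/a × 8.96 g/cm³ = 4.106 g·m⁻²·a⁻¹
Ordering by g·m⁻²·a⁻¹: zinc (6.26) > copper (4.11)

["zinc", "copper"]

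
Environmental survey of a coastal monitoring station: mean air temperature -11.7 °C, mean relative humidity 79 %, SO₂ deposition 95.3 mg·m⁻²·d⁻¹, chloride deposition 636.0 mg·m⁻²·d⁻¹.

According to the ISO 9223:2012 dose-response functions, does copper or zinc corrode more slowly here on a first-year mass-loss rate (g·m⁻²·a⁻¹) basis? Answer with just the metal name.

copper: f(T) = +0.126·(T−10) [T≤10 °C] = -2.7342
  SO₂ term: 0.0053·95.3^0.26·exp(0.059·79-2.7342) = 0.119
  Sd branch = 0.01025·Sd^0.27·e^(0.036·RH+0.049·T) = 0.5673 μm/a
  r_corr = 0.119 + 0.5673 = 0.6863 μm/a
  mass loss = 0.6863 μm/a × 8.96 g/cm³ = 6.149 g·m⁻²·a⁻¹
zinc: T≤10 °C ⇒ hinge +0.038·(-11.7−10) = -0.8246
  Pd branch = 0.0129·Pd^0.44·e^(0.046·RH+f) = 1.59 μm/a
  Sd branch = 0.0175·Sd^0.57·e^(0.008·RH+0.085·T) = 0.4826 μm/a
  r_corr = 1.59 + 0.4826 = 2.073 μm/a
  mass loss = 2.073 μm/a × 7.14 g/cm³ = 14.8 g·m⁻²·a⁻¹
Ordering by g·m⁻²·a⁻¹: zinc (14.8) > copper (6.15)

copper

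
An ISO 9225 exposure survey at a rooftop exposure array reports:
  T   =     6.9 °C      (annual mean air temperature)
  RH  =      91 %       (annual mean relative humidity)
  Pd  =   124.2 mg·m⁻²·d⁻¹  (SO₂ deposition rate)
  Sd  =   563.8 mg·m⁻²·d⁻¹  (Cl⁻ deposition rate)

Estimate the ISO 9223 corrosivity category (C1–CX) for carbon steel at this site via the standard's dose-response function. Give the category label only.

carbon steel: temperature factor f = +0.150·(-3.1) = -0.4650
  SO₂ term: 1.77·124.2^0.52·exp(0.02·91-0.4650) = 84.21
  Sd branch = 0.102·Sd^0.62·e^(0.033·RH+0.04·T) = 137.5 μm/a
  r_corr = 84.21 + 137.5 = 221.7 μm/a
ISO 9223 Table 2 (carbon steel): 200 < 222 ≤ 700 μm/a ⇒ CX

CX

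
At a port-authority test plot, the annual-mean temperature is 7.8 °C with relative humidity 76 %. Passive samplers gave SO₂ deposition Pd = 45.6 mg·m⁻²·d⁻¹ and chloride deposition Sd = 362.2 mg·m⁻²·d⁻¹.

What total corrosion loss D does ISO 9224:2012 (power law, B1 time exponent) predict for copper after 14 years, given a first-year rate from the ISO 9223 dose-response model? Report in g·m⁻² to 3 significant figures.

D(14) = 109 g·m⁻²

copper: temperature factor f = +0.126·(-2.2) = -0.2772
  sulphur-dioxide contribution → 0.9607 μm/a
  chloride contribution → 1.137 μm/a
  ⇒ r_corr(copper) = 2.098 μm/a
Long-term exponent b (ISO 9224 Table 2, B1) = 0.667
  D(14) = 2.098 × 14^0.667 = 2.098 × 5.814 = 12.2 μm
  Mass loss = 12.2 μm × 8.96 g/cm³ = 109.3 g·m⁻²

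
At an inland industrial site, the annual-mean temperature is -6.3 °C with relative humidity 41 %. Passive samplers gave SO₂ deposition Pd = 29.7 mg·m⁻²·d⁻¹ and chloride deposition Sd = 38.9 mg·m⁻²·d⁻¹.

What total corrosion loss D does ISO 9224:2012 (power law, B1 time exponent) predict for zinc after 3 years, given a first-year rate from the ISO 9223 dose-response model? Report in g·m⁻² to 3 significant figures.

zinc: f(T) = +0.038·(T−10) [T≤10 °C] = -0.6194
  SO₂ term: 0.0129·29.7^0.44·exp(0.046·41-0.6194) = 0.2036
  Cl⁻ term: 0.0175·38.9^0.57·exp(0.008·41+0.085·-6.3) = 0.1146
  r_corr = 0.2036 + 0.1146 = 0.3182 μm/a
ISO 9224: D(t) = r_corr · t^b with b = 0.813 (zinc, B1)
  D(3) = 0.3182 × 3^0.813 = 0.3182 × 2.443 = 0.7772 μm
  Mass loss = 0.7772 μm × 7.14 g/cm³ = 5.549 g·m⁻²

D(3) = 5.55 g·m⁻²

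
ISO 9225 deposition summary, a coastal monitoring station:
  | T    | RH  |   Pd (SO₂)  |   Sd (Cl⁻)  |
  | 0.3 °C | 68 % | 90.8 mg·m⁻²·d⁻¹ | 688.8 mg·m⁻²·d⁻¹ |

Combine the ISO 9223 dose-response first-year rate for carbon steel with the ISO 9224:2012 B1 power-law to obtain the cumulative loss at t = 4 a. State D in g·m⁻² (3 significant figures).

carbon steel: temperature factor f = +0.150·(-9.7) = -1.4550
  SO₂ term: 1.77·90.8^0.52·exp(0.02·68-1.4550) = 16.78
  Sd branch = 0.102·Sd^0.62·e^(0.033·RH+0.04·T) = 55.97 μm/a
  sum: 16.78 + 55.97 → r_corr = 72.76 μm/a
Long-term exponent b (ISO 9224 Table 2, B1) = 0.523
  D(4) = 72.76 × 4^0.523 = 72.76 × 2.065 = 150.2 μm
  Mass loss = 150.2 μm × 7.85 g/cm³ = 1179 g·m⁻²

D(4) = 1.18e+03 g·m⁻²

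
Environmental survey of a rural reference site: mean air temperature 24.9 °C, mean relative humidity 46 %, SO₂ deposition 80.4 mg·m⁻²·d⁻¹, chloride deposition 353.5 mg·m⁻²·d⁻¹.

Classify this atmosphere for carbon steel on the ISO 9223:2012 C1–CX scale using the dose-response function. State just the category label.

carbon steel: f(T) = -0.054·(T−10) [T>10 °C] = -0.8046
  sulphur-dioxide contribution → 19.45 μm/a
  chloride contribution → 47.91 μm/a
  total first-year rate 67.35 μm/a
67.4 μm/a falls in (50, 80] for carbon steel → category C4

C4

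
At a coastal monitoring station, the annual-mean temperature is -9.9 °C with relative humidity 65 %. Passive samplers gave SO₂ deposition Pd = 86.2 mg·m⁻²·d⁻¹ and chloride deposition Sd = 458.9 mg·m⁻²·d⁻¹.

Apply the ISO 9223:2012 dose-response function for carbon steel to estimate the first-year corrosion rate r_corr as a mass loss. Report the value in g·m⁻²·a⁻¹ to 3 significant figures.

carbon steel: f(T) = +0.150·(T−10) [T≤10 °C] = -2.9850
  SO₂ term: 1.77·86.2^0.52·exp(0.02·65-2.9850) = 3.332
  Cl⁻ term: 0.102·458.9^0.62·exp(0.033·65+0.04·-9.9) = 26.21
  r_corr = 3.332 + 26.21 = 29.54 μm/a
Convert to mass loss: 29.54 μm/a × 7.85 g/cm³ = 231.9 g·m⁻²·a⁻¹

r_corr = 232 g·m⁻²·a⁻¹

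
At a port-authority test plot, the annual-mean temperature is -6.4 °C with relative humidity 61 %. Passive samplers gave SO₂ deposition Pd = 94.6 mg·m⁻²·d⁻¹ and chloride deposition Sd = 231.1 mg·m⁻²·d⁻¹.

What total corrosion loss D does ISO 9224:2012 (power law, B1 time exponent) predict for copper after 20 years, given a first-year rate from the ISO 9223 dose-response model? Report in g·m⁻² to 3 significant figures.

D(20) = 24.6 g·m⁻²

copper: temperature factor f = +0.126·(-16.4) = -2.0664
  SO₂ term: 0.0053·94.6^0.26·exp(0.059·61-2.0664) = 0.0801
  Sd branch = 0.01025·Sd^0.27·e^(0.036·RH+0.049·T) = 0.2927 μm/a
  r_corr = 0.0801 + 0.2927 = 0.3728 μm/a
ISO 9224: D(t) = r_corr · t^b with b = 0.667 (copper, B1)
  D(20) = 0.3728 × 20^0.667 = 0.3728 × 7.375 = 2.75 μm
  Mass loss = 2.75 μm × 8.96 g/cm³ = 24.64 g·m⁻²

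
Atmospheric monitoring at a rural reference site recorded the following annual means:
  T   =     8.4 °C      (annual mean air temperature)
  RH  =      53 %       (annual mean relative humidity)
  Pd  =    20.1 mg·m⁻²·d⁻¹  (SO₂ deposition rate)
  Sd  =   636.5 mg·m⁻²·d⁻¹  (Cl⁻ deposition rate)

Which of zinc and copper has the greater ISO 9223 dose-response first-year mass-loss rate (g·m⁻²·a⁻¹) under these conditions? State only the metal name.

zinc

zinc: T≤10 °C ⇒ hinge +0.038·(8.4−10) = -0.0608
  Pd branch = 0.0129·Pd^0.44·e^(0.046·RH+f) = 0.5205 μm/a
  Cl⁻ term: 0.0175·636.5^0.57·exp(0.008·53+0.085·8.4) = 2.165
  r_corr = 0.5205 + 2.165 = 2.685 μm/a
  mass loss = 2.685 μm/a × 7.14 g/cm³ = 19.17 g·m⁻²·a⁻¹
copper: temperature factor f = +0.126·(-1.6) = -0.2016
  Pd branch = 0.0053·Pd^0.26·e^(0.059·RH+f) = 0.2156 μm/a
  Sd branch = 0.01025·Sd^0.27·e^(0.036·RH+0.049·T) = 0.5959 μm/a
  r_corr = 0.2156 + 0.5959 = 0.8114 μm/a
  mass loss = 0.8114 μm/a × 8.96 g/cm³ = 7.27 g·m⁻²·a⁻¹
Ordering by g·m⁻²·a⁻¹: zinc (19.2) > copper (7.27)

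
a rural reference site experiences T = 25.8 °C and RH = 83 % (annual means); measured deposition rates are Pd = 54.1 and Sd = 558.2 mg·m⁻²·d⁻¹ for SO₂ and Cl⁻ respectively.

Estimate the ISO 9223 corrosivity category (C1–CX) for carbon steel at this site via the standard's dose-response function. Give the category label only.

carbon steel: f(T) = -0.054·(T−10) [T>10 °C] = -0.8532
  SO₂ term: 1.77·54.1^0.52·exp(0.02·83-0.8532) = 31.6
  Sd branch = 0.102·Sd^0.62·e^(0.033·RH+0.04·T) = 223.5 μm/a
  r_corr = 31.6 + 223.5 = 255.1 μm/a
255 μm/a falls in (200, 700] for carbon steel → category CX

CX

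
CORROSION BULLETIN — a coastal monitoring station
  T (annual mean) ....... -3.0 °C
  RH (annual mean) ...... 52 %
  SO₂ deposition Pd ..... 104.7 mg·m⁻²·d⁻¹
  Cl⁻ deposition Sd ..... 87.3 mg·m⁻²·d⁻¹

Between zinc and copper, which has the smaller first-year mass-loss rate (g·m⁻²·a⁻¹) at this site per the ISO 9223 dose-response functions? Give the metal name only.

copper

zinc: temperature factor f = +0.038·(-13.0) = -0.4940
  SO₂ term: 0.0129·104.7^0.44·exp(0.046·52-0.4940) = 0.6663
  Sd branch = 0.0175·Sd^0.57·e^(0.008·RH+0.085·T) = 0.2626 μm/a
  sum: 0.6663 + 0.2626 → r_corr = 0.9289 μm/a
  mass loss = 0.9289 μm/a × 7.14 g/cm³ = 6.632 g·m⁻²·a⁻¹
copper: f(T) = +0.126·(T−10) [T≤10 °C] = -1.6380
  SO₂ term: 0.0053·104.7^0.26·exp(0.059·52-1.6380) = 0.07422
  Cl⁻ term: 0.01025·87.3^0.27·exp(0.036·52+0.049·-3.0) = 0.1923
  sum: 0.07422 + 0.1923 → r_corr = 0.2665 μm/a
  mass loss = 0.2665 μm/a × 8.96 g/cm³ = 2.388 g·m⁻²·a⁻¹
Ordering by g·m⁻²·a⁻¹: zinc (6.63) > copper (2.39)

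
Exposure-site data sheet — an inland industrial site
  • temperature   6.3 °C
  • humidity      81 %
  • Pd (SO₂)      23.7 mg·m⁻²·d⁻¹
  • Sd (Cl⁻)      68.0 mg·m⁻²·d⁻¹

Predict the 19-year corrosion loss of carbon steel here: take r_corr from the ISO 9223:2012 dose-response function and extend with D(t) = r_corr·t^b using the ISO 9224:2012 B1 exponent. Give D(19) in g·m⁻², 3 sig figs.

D(19) = 1.93e+03 g·m⁻²

carbon steel: temperature factor f = +0.150·(-3.7) = -0.5550
  sulphur-dioxide contribution → 26.63 μm/a
  chloride contribution → 26.01 μm/a
  ⇒ r_corr(carbon steel) = 52.64 μm/a
Power-law: D(19) = r_corr · 19^0.523
  D(19) = 52.64 × 19^0.523 = 52.64 × 4.664 = 245.5 μm
  Mass loss = 245.5 μm × 7.85 g/cm³ = 1927 g·m⁻²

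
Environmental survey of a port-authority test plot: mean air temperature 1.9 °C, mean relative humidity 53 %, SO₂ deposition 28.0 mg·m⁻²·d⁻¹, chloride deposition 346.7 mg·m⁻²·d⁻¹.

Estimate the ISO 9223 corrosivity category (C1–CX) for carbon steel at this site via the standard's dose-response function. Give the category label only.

C3

carbon steel: temperature factor f = +0.150·(-8.1) = -1.2150
  sulphur-dioxide contribution → 8.574 μm/a
  chloride contribution → 23.77 μm/a
  total first-year rate 32.34 μm/a
ISO 9223 Table 2 (carbon steel): 25 < 32.3 ≤ 50 μm/a ⇒ C3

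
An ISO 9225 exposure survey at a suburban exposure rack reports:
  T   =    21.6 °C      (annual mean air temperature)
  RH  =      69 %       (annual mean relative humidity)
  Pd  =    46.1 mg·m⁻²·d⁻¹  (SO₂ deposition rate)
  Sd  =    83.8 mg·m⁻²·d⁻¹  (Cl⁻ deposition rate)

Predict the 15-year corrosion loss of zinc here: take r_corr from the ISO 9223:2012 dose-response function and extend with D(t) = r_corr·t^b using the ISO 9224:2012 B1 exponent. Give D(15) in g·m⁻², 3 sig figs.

D(15) = 201 g·m⁻²

zinc: T>10 °C ⇒ hinge -0.071·(21.6−10) = -0.8236
  SO₂ term: 0.0129·46.1^0.44·exp(0.046·69-0.8236) = 0.7301
  Sd branch = 0.0175·Sd^0.57·e^(0.008·RH+0.085·T) = 2.379 μm/a
  sum: 0.7301 + 2.379 → r_corr = 3.109 μm/a
Long-term exponent b (ISO 9224 Table 2, B1) = 0.813
  D(15) = 3.109 × 15^0.813 = 3.109 × 9.04 = 28.11 μm
  Mass loss = 28.11 μm × 7.14 g/cm³ = 200.7 g·m⁻²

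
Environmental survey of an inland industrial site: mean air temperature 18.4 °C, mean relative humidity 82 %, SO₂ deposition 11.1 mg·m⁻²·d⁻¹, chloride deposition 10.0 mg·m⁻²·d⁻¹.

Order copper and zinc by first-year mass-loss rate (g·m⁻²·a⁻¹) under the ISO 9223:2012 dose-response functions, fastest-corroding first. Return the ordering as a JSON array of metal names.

["copper", "zinc"]

copper: temperature factor f = -0.080·(8.4) = -0.6720
  SO₂ term: 0.0053·11.1^0.26·exp(0.059·82-0.6720) = 0.6387
  Sd branch = 0.01025·Sd^0.27·e^(0.036·RH+0.049·T) = 0.9002 μm/a
  r_corr = 0.6387 + 0.9002 = 1.539 μm/a
  mass loss = 1.539 μm/a × 8.96 g/cm³ = 13.79 g·m⁻²·a⁻¹
zinc: T>10 °C ⇒ hinge -0.071·(18.4−10) = -0.5964
  SO₂ term: 0.0129·11.1^0.44·exp(0.046·82-0.5964) = 0.8906
  Cl⁻ term: 0.0175·10.0^0.57·exp(0.008·82+0.085·18.4) = 0.5986
  r_corr = 0.8906 + 0.5986 = 1.489 μm/a
  mass loss = 1.489 μm/a × 7.14 g/cm³ = 10.63 g·m⁻²·a⁻¹
Ordering by g·m⁻²·a⁻¹: copper (13.8) > zinc (10.6)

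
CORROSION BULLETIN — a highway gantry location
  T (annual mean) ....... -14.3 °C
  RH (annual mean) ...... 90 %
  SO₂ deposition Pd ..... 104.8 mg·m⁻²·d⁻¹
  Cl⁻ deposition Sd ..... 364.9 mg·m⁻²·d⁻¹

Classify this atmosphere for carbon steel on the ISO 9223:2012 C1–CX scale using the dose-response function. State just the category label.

C3

carbon steel: T≤10 °C ⇒ hinge +0.150·(-14.3−10) = -3.6450
  sulphur-dioxide contribution → 3.143 μm/a
  chloride contribution → 43.51 μm/a
  total first-year rate 46.65 μm/a
ISO 9223 Table 2 (carbon steel): 25 < 46.7 ≤ 50 μm/a ⇒ C3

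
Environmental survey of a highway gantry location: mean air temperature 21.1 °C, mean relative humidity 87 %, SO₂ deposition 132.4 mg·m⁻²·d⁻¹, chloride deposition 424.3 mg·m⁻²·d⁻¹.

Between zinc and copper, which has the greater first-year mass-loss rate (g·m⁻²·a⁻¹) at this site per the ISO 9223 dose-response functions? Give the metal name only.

zinc

zinc: T>10 °C ⇒ hinge -0.071·(21.1−10) = -0.7881
  SO₂ term: 0.0129·132.4^0.44·exp(0.046·87-0.7881) = 2.754
  Sd branch = 0.0175·Sd^0.57·e^(0.008·RH+0.085·T) = 6.637 μm/a
  r_corr = 2.754 + 6.637 = 9.391 μm/a
  mass loss = 9.391 μm/a × 7.14 g/cm³ = 67.06 g·m⁻²·a⁻¹
copper: T>10 °C ⇒ hinge -0.080·(21.1−10) = -0.8880
  SO₂ term: 0.0053·132.4^0.26·exp(0.059·87-0.8880) = 1.317
  Cl⁻ term: 0.01025·424.3^0.27·exp(0.036·87+0.049·21.1) = 3.384
  sum: 1.317 + 3.384 → r_corr = 4.701 μm/a
  mass loss = 4.701 μm/a × 8.96 g/cm³ = 42.12 g·m⁻²·a⁻¹
Ordering by g·m⁻²·a⁻¹: zinc (67.1) > copper (42.1)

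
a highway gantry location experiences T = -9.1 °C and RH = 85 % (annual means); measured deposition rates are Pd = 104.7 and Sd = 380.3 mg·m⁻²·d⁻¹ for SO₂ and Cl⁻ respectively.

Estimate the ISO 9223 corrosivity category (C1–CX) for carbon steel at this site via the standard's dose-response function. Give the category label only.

C4

carbon steel: T≤10 °C ⇒ hinge +0.150·(-9.1−10) = -2.8650
  Pd branch = 1.77·Pd^0.52·e^(0.02·RH+f) = 6.2 μm/a
  Sd branch = 0.102·Sd^0.62·e^(0.033·RH+0.04·T) = 46.6 μm/a
  sum: 6.2 + 46.6 → r_corr = 52.8 μm/a
ISO 9223 Table 2 (carbon steel): 50 < 52.8 ≤ 80 μm/a ⇒ C4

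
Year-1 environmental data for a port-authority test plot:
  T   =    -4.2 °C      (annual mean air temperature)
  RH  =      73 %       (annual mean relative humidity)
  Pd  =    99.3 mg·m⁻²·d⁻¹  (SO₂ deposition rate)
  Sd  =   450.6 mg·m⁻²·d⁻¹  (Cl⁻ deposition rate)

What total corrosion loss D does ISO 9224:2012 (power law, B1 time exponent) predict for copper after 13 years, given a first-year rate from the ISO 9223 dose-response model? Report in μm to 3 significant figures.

copper: f(T) = +0.126·(T−10) [T≤10 °C] = -1.7892
  Pd branch = 0.0053·Pd^0.26·e^(0.059·RH+f) = 0.2172 μm/a
  Cl⁻ term: 0.01025·450.6^0.27·exp(0.036·73+0.049·-4.2) = 0.6014
  r_corr = 0.2172 + 0.6014 = 0.8187 μm/a
Power-law: D(13) = r_corr · 13^0.667
  D(13) = 0.8187 × 13^0.667 = 0.8187 × 5.534 = 4.53 μm

D(13) = 4.53 μm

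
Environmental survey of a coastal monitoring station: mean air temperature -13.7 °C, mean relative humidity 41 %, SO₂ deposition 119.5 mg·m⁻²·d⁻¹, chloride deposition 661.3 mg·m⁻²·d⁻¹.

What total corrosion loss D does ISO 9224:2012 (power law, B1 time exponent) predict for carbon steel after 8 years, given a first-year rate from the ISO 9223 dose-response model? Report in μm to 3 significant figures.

D(8) = 42.0 μm

carbon steel: temperature factor f = +0.150·(-23.7) = -3.5550
  sulphur-dioxide contribution → 1.382 μm/a
  chloride contribution → 12.79 μm/a
  ⇒ r_corr(carbon steel) = 14.17 μm/a
Power-law: D(8) = r_corr · 8^0.523
  D(8) = 14.17 × 8^0.523 = 14.17 × 2.967 = 42.05 μm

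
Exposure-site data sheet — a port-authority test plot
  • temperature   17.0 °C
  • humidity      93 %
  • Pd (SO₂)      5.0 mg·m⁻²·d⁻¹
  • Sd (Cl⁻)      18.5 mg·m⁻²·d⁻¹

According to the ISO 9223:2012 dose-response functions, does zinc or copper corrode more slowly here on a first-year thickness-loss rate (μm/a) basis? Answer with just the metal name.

zinc

zinc: f(T) = -0.071·(T−10) [T>10 °C] = -0.4970
  Pd branch = 0.0129·Pd^0.44·e^(0.046·RH+f) = 1.149 μm/a
  Sd branch = 0.0175·Sd^0.57·e^(0.008·RH+0.085·T) = 0.8241 μm/a
  r_corr = 1.149 + 0.8241 = 1.973 μm/a
copper: T>10 °C ⇒ hinge -0.080·(17.0−10) = -0.5600
  SO₂ term: 0.0053·5.0^0.26·exp(0.059·93-0.5600) = 1.111
  Sd branch = 0.01025·Sd^0.27·e^(0.036·RH+0.049·T) = 1.475 μm/a
  r_corr = 1.111 + 1.475 = 2.586 μm/a
Ordering by μm/a: copper (2.59) > zinc (1.97)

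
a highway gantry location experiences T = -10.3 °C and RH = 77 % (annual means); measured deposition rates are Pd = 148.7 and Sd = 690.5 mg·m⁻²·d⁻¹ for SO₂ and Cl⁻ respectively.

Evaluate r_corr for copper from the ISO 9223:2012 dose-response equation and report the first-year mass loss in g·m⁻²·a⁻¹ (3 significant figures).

copper: f(T) = +0.126·(T−10) [T≤10 °C] = -2.5578
  sulphur-dioxide contribution → 0.1417 μm/a
  chloride contribution → 0.5781 μm/a
  total first-year rate 0.7197 μm/a
Convert to mass loss: 0.7197 μm/a × 8.96 g/cm³ = 6.449 g·m⁻²·a⁻¹

r_corr = 6.45 g·m⁻²·a⁻¹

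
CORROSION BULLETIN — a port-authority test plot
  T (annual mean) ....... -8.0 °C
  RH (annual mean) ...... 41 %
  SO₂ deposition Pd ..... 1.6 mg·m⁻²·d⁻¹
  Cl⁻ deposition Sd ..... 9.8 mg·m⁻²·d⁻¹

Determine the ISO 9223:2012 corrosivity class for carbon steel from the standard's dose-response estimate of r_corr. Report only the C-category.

C2

carbon steel: temperature factor f = +0.150·(-18.0) = -2.7000
  sulphur-dioxide contribution → 0.3449 μm/a
  chloride contribution → 1.18 μm/a
  total first-year rate 1.525 μm/a
ISO 9223 Table 2 (carbon steel): 1.3 < 1.52 ≤ 25 μm/a ⇒ C2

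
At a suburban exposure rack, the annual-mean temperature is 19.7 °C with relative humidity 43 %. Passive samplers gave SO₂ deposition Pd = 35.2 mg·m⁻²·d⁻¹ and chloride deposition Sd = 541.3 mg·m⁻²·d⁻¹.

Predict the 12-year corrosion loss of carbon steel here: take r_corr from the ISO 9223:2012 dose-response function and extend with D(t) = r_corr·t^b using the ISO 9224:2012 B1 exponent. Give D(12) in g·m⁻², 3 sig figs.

carbon steel: T>10 °C ⇒ hinge -0.054·(19.7−10) = -0.5238
  Pd branch = 1.77·Pd^0.52·e^(0.02·RH+f) = 15.78 μm/a
  Cl⁻ term: 0.102·541.3^0.62·exp(0.033·43+0.04·19.7) = 45.9
  r_corr = 15.78 + 45.9 = 61.68 μm/a
Long-term exponent b (ISO 9224 Table 2, B1) = 0.523
  D(12) = 61.68 × 12^0.523 = 61.68 × 3.668 = 226.2 μm
  Mass loss = 226.2 μm × 7.85 g/cm³ = 1776 g·m⁻²

D(12) = 1.78e+03 g·m⁻²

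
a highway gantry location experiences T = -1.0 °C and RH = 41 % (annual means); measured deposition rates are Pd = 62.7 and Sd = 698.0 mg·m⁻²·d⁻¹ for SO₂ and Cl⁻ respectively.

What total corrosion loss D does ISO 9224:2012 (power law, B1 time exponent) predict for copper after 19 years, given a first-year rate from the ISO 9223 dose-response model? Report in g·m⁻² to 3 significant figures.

copper: f(T) = +0.126·(T−10) [T≤10 °C] = -1.3860
  sulphur-dioxide contribution → 0.04367 μm/a
  chloride contribution → 0.2502 μm/a
  total first-year rate 0.2939 μm/a
ISO 9224: D(t) = r_corr · t^b with b = 0.667 (copper, B1)
  D(19) = 0.2939 × 19^0.667 = 0.2939 × 7.127 = 2.095 μm
  Mass loss = 2.095 μm × 8.96 g/cm³ = 18.77 g·m⁻²

D(19) = 18.8 g·m⁻²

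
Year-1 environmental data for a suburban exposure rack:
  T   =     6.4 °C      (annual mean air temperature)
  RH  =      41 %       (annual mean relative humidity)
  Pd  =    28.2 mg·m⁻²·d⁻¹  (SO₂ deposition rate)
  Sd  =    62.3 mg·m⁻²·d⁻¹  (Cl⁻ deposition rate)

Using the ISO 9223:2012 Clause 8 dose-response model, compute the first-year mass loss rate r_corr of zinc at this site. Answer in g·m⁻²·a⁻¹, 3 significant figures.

r_corr = 5.45 g·m⁻²·a⁻¹

zinc: T≤10 °C ⇒ hinge +0.038·(6.4−10) = -0.1368
  Pd branch = 0.0129·Pd^0.44·e^(0.046·RH+f) = 0.3224 μm/a
  Sd branch = 0.0175·Sd^0.57·e^(0.008·RH+0.085·T) = 0.4412 μm/a
  sum: 0.3224 + 0.4412 → r_corr = 0.7635 μm/a
Convert to mass loss: 0.7635 μm/a × 7.14 g/cm³ = 5.452 g·m⁻²·a⁻¹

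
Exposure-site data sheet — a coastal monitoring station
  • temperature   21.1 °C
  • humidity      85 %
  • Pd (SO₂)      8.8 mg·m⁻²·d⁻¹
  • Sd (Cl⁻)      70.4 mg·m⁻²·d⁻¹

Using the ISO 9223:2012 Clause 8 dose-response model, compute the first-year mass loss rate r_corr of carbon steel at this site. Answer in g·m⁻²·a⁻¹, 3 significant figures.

carbon steel: temperature factor f = -0.054·(11.1) = -0.5994
  Pd branch = 1.77·Pd^0.52·e^(0.02·RH+f) = 16.48 μm/a
  Cl⁻ term: 0.102·70.4^0.62·exp(0.033·85+0.04·21.1) = 54.81
  r_corr = 16.48 + 54.81 = 71.29 μm/a
Convert to mass loss: 71.29 μm/a × 7.85 g/cm³ = 559.6 g·m⁻²·a⁻¹

r_corr = 560 g·m⁻²·a⁻¹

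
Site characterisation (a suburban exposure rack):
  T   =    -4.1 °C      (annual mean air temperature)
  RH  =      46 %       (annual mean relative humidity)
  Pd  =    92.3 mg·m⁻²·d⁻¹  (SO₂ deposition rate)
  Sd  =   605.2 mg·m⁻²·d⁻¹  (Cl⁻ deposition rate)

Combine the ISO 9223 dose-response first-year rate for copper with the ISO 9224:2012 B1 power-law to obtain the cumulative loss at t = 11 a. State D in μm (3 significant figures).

D(11) = 1.44 μm

copper: T≤10 °C ⇒ hinge +0.126·(-4.1−10) = -1.7766
  Pd branch = 0.0053·Pd^0.26·e^(0.059·RH+f) = 0.04389 μm/a
  Cl⁻ term: 0.01025·605.2^0.27·exp(0.036·46+0.049·-4.1) = 0.2476
  r_corr = 0.04389 + 0.2476 = 0.2915 μm/a
Long-term exponent b (ISO 9224 Table 2, B1) = 0.667
  D(11) = 0.2915 × 11^0.667 = 0.2915 × 4.95 = 1.443 μm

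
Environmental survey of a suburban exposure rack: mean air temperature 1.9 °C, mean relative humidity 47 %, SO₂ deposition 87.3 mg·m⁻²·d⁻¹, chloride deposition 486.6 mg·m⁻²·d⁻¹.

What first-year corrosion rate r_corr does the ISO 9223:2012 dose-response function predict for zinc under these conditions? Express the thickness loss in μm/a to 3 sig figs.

zinc: T≤10 °C ⇒ hinge +0.038·(1.9−10) = -0.3078
  sulphur-dioxide contribution → 0.5887 μm/a
  chloride contribution → 1.019 μm/a
  ⇒ r_corr(zinc) = 1.608 μm/a

r_corr = 1.61 μm/a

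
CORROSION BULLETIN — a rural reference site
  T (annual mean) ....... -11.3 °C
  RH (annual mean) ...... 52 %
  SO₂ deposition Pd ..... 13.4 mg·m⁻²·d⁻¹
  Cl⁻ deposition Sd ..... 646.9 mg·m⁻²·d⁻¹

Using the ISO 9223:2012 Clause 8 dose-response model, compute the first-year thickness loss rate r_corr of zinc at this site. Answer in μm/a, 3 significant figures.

zinc: temperature factor f = +0.038·(-21.3) = -0.8094
  sulphur-dioxide contribution → 0.1967 μm/a
  chloride contribution → 0.4062 μm/a
  total first-year rate 0.6029 μm/a

r_corr = 0.603 μm/a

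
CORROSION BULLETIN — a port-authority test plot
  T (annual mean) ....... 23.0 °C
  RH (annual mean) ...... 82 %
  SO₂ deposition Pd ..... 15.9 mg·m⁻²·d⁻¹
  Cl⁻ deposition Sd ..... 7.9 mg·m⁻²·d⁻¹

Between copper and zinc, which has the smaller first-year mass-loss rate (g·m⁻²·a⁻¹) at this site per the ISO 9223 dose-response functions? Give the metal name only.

zinc

copper: f(T) = -0.080·(T−10) [T>10 °C] = -1.0400
  Pd branch = 0.0053·Pd^0.26·e^(0.059·RH+f) = 0.4854 μm/a
  Sd branch = 0.01025·Sd^0.27·e^(0.036·RH+0.049·T) = 1.058 μm/a
  r_corr = 0.4854 + 1.058 = 1.544 μm/a
  mass loss = 1.544 μm/a × 8.96 g/cm³ = 13.83 g·m⁻²·a⁻¹
zinc: f(T) = -0.071·(T−10) [T>10 °C] = -0.9230
  Pd branch = 0.0129·Pd^0.44·e^(0.046·RH+f) = 0.7525 μm/a
  Sd branch = 0.0175·Sd^0.57·e^(0.008·RH+0.085·T) = 0.7738 μm/a
  sum: 0.7525 + 0.7738 → r_corr = 1.526 μm/a
  mass loss = 1.526 μm/a × 7.14 g/cm³ = 10.9 g·m⁻²·a⁻¹
Ordering by g·m⁻²·a⁻¹: copper (13.8) > zinc (10.9)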